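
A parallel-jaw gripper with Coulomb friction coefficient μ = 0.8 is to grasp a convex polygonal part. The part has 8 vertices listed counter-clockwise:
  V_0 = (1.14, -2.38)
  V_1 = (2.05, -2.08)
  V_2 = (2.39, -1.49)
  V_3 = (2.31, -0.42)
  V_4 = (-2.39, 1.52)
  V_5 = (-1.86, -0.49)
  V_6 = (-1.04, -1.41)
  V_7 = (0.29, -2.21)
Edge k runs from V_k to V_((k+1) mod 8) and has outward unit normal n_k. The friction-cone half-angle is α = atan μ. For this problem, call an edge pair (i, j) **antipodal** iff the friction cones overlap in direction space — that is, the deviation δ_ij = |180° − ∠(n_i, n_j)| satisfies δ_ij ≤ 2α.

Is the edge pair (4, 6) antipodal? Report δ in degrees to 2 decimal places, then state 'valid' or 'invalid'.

α = atan 0.8 = 38.66°;  2α = 77.32°
edge 4: e_4 = (+0.53, -2.01);  n_4 = (-0.9669, -0.2550)
edge 6: e_6 = (+1.33, -0.80);  n_6 = (-0.5154, -0.8569)
∠(n_4, n_6) = 44.20°
δ = |180° − 44.20°| = 135.80°
135.80° > 2α = 77.32°  →  invalid

δ = 135.80°, invalid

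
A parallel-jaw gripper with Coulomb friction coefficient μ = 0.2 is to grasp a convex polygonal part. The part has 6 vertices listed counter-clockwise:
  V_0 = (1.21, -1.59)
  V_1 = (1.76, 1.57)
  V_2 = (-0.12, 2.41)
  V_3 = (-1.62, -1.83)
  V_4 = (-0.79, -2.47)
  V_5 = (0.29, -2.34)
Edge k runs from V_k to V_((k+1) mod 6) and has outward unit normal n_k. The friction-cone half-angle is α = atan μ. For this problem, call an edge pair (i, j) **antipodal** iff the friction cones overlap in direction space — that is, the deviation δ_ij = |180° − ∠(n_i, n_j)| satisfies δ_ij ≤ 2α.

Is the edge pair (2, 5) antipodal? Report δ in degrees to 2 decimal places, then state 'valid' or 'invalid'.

α = atan 0.2 = 11.31°;  2α = 22.62°
edge 2: e_2 = (-1.50, -4.24);  n_2 = (-0.9427, +0.3335)
edge 5: e_5 = (+0.92, +0.75);  n_5 = (+0.6319, -0.7751)
∠(n_2, n_5) = 148.67°
δ = |180° − 148.67°| = 31.33°
31.33° > 2α = 22.62°  →  invalid

δ = 31.33°, invalid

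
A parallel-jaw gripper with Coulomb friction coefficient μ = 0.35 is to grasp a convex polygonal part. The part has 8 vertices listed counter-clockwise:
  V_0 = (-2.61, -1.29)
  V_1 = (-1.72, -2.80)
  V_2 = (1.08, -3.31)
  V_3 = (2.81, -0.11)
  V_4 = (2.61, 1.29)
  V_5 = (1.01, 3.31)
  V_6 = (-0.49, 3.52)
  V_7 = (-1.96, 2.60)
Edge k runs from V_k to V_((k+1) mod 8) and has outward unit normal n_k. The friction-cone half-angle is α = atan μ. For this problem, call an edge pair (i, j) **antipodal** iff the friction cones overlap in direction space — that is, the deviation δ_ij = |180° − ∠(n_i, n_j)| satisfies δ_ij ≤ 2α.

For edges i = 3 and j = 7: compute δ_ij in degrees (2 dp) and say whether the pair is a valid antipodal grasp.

α = atan 0.35 = 19.29°;  2α = 38.58°
edge 3: e_3 = (-0.20, +1.40);  n_3 = (+0.9899, +0.1414)
edge 7: e_7 = (-0.65, -3.89);  n_7 = (-0.9863, +0.1648)
∠(n_3, n_7) = 162.38°
δ = |180° − 162.38°| = 17.62°
17.62° ≤ 2α = 38.58°  →  valid

δ = 17.62°, valid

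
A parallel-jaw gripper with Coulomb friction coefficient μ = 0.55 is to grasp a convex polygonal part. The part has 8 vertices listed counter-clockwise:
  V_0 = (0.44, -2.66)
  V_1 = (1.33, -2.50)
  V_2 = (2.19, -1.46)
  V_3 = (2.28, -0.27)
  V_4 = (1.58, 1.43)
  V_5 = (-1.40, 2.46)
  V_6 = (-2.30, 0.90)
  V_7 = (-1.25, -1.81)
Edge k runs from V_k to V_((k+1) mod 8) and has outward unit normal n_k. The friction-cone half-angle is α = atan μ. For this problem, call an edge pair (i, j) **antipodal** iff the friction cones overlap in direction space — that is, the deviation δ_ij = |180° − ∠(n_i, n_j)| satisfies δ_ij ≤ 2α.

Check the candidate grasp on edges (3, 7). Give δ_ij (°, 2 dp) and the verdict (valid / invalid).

δ = 40.92°, valid

α = atan 0.55 = 28.81°;  2α = 57.62°
edge 3: e_3 = (-0.70, +1.70);  n_3 = (+0.9247, +0.3807)
edge 7: e_7 = (+1.69, -0.85);  n_7 = (-0.4493, -0.8934)
∠(n_3, n_7) = 139.08°
δ = |180° − 139.08°| = 40.92°
40.92° ≤ 2α = 57.62°  →  valid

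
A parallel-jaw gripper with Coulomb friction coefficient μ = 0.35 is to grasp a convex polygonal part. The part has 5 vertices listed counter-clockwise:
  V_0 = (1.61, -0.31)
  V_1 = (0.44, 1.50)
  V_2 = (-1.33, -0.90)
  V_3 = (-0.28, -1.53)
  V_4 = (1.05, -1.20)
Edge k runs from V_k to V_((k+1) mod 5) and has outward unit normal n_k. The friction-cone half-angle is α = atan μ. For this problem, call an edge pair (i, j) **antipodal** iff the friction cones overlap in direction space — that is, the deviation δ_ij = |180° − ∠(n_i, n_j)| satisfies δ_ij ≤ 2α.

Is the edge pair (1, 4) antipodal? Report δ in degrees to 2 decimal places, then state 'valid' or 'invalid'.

α = atan 0.35 = 19.29°;  2α = 38.58°
edge 1: e_1 = (-1.77, -2.40);  n_1 = (-0.8048, +0.5935)
edge 4: e_4 = (+0.56, +0.89);  n_4 = (+0.8464, -0.5326)
∠(n_1, n_4) = 175.77°
δ = |180° − 175.77°| = 4.23°
4.23° ≤ 2α = 38.58°  →  valid

δ = 4.23°, valid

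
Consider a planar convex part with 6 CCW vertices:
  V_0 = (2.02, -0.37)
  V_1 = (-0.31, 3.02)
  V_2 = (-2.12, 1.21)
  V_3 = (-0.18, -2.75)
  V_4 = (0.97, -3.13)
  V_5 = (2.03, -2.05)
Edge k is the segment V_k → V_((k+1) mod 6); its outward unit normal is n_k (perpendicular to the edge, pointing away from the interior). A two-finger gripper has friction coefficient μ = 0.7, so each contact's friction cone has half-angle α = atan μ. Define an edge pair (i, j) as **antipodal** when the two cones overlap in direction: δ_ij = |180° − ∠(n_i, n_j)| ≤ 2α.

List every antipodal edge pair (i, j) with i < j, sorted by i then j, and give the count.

count = 6; pairs: (0,2), (0,3), (1,3), (1,4), (1,5), (2,5)

α = atan 0.7 = 34.99°;  2α = 69.98°
n_0 = (+0.8241, +0.5664)
n_1 = (-0.7071, +0.7071)
n_2 = (-0.8980, -0.4399)
n_3 = (-0.3137, -0.9495)
n_4 = (+0.7137, -0.7005)
n_5 = (+1.0000, +0.0060)
  (0,1): δ = 79.50°  ·
  (0,2): δ = 8.40°  ✓
  (0,3): δ = 37.21°  ✓
  (0,4): δ = 101.03°  ·
  (0,5): δ = 145.84°  ·
  (1,2): δ = 108.90°  ·
  (1,3): δ = 63.29°  ✓
  (1,4): δ = 0.54°  ✓
  (1,5): δ = 45.34°  ✓
  (2,3): δ = 134.39°  ·
  (2,4): δ = 70.56°  ·
  (2,5): δ = 25.76°  ✓
  (3,4): δ = 116.18°  ·
  (3,5): δ = 71.37°  ·
  (4,5): δ = 135.19°  ·
antipodal pairs: 6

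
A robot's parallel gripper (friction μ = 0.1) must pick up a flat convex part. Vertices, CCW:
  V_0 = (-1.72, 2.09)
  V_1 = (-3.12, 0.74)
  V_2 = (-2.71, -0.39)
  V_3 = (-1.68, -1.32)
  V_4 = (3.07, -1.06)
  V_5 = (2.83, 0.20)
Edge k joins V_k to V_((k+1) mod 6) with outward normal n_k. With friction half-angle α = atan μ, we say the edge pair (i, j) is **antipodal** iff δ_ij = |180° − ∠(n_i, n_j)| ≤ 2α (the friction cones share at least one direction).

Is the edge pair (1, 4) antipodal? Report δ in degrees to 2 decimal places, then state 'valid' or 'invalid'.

α = atan 0.1 = 5.71°;  2α = 11.42°
edge 1: e_1 = (+0.41, -1.13);  n_1 = (-0.9400, -0.3411)
edge 4: e_4 = (-0.24, +1.26);  n_4 = (+0.9823, +0.1871)
∠(n_1, n_4) = 170.84°
δ = |180° − 170.84°| = 9.16°
9.16° ≤ 2α = 11.42°  →  valid

δ = 9.16°, valid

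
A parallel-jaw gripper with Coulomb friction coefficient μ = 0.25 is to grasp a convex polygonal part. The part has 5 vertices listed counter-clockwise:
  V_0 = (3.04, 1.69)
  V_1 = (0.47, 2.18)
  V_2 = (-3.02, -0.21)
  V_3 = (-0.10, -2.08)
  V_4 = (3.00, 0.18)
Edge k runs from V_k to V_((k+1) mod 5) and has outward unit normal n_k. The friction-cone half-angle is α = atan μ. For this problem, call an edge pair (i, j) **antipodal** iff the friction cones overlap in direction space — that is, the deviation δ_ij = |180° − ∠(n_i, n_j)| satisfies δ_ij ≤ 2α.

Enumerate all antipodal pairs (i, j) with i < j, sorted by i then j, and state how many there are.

count = 2; pairs: (0,2), (1,3)

α = atan 0.25 = 14.04°;  2α = 28.07°
n_0 = (+0.1873, +0.9823)
n_1 = (-0.5650, +0.8251)
n_2 = (-0.5393, -0.8421)
n_3 = (+0.5891, -0.8081)
n_4 = (+0.9996, -0.0265)
  (0,1): δ = 134.80°  ·
  (0,2): δ = 21.84°  ✓
  (0,3): δ = 46.89°  ·
  (0,4): δ = 99.28°  ·
  (1,2): δ = 67.04°  ·
  (1,3): δ = 1.69°  ✓
  (1,4): δ = 54.08°  ·
  (2,3): δ = 111.27°  ·
  (2,4): δ = 58.88°  ·
  (3,4): δ = 127.61°  ·
antipodal pairs: 2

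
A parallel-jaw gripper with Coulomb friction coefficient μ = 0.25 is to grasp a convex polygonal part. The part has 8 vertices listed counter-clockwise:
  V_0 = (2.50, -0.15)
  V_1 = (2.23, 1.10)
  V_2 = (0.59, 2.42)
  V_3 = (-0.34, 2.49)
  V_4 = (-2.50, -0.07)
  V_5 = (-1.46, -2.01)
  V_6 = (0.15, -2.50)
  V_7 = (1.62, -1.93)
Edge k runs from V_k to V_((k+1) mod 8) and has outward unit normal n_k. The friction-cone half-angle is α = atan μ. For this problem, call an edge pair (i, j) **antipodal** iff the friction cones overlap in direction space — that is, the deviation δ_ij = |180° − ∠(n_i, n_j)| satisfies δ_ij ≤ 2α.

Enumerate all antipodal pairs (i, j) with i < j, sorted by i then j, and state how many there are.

count = 6; pairs: (0,4), (1,4), (1,5), (2,5), (2,6), (3,7)

α = atan 0.25 = 14.04°;  2α = 28.07°
n_0 = (+0.9775, +0.2111)
n_1 = (+0.6270, +0.7790)
n_2 = (+0.0751, +0.9972)
n_3 = (-0.7643, +0.6449)
n_4 = (-0.8813, -0.4725)
n_5 = (-0.2912, -0.9567)
n_6 = (+0.3615, -0.9324)
n_7 = (+0.8964, -0.4432)
  (0,1): δ = 141.02°  ·
  (0,2): δ = 106.49°  ·
  (0,3): δ = 52.34°  ·
  (0,4): δ = 16.01°  ✓
  (0,5): δ = 60.88°  ·
  (0,6): δ = 99.01°  ·
  (0,7): δ = 141.50°  ·
  (1,2): δ = 145.47°  ·
  (1,3): δ = 91.33°  ·
  (1,4): δ = 22.98°  ✓
  (1,5): δ = 21.90°  ✓
  (1,6): δ = 60.02°  ·
  (1,7): δ = 102.52°  ·
  (2,3): δ = 125.85°  ·
  (2,4): δ = 57.50°  ·
  (2,5): δ = 12.62°  ✓
  (2,6): δ = 25.50°  ✓
  (2,7): δ = 68.00°  ·
  (3,4): δ = 111.65°  ·
  (3,5): δ = 66.77°  ·
  (3,6): δ = 28.65°  ·
  (3,7): δ = 13.85°  ✓
  (4,5): δ = 135.12°  ·
  (4,6): δ = 97.00°  ·
  (4,7): δ = 54.50°  ·
  (5,6): δ = 141.88°  ·
  (5,7): δ = 99.38°  ·
  (6,7): δ = 137.50°  ·
antipodal pairs: 6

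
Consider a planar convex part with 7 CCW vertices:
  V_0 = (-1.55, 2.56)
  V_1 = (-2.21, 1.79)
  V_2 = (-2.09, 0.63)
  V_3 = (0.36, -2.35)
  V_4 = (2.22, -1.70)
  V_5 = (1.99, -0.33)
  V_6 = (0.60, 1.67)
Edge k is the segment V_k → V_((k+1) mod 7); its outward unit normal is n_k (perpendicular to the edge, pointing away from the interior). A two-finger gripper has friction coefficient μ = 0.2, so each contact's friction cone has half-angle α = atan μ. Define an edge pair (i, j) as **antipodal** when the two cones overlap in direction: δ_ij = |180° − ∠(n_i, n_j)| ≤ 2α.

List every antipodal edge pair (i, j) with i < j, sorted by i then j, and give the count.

count = 2; pairs: (1,4), (2,5)

α = atan 0.2 = 11.31°;  2α = 22.62°
n_0 = (-0.7593, +0.6508)
n_1 = (-0.9947, -0.1029)
n_2 = (-0.7725, -0.6351)
n_3 = (+0.3299, -0.9440)
n_4 = (+0.9862, +0.1656)
n_5 = (+0.8212, +0.5707)
n_6 = (+0.3825, +0.9240)
  (0,1): δ = 133.49°  ·
  (0,2): δ = 99.97°  ·
  (0,3): δ = 30.14°  ·
  (0,4): δ = 50.13°  ·
  (0,5): δ = 75.40°  ·
  (0,6): δ = 108.11°  ·
  (1,2): δ = 146.48°  ·
  (1,3): δ = 76.64°  ·
  (1,4): δ = 3.62°  ✓
  (1,5): δ = 28.89°  ·
  (1,6): δ = 61.61°  ·
  (2,3): δ = 110.16°  ·
  (2,4): δ = 29.90°  ·
  (2,5): δ = 4.63°  ✓
  (2,6): δ = 28.09°  ·
  (3,4): δ = 99.73°  ·
  (3,5): δ = 74.46°  ·
  (3,6): δ = 41.75°  ·
  (4,5): δ = 154.73°  ·
  (4,6): δ = 122.02°  ·
  (5,6): δ = 147.29°  ·
antipodal pairs: 2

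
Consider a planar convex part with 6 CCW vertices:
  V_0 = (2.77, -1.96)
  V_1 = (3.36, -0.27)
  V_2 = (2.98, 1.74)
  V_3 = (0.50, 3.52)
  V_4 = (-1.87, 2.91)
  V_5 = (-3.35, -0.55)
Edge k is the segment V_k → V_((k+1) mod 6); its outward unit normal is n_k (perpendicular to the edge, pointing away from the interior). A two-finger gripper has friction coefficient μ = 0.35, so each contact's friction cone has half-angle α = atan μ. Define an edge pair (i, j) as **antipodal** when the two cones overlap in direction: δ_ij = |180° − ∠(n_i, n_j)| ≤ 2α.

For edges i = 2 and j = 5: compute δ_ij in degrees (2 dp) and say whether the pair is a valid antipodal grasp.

δ = 22.69°, valid

α = atan 0.35 = 19.29°;  2α = 38.58°
edge 2: e_2 = (-2.48, +1.78);  n_2 = (+0.5831, +0.8124)
edge 5: e_5 = (+6.12, -1.41);  n_5 = (-0.2245, -0.9745)
∠(n_2, n_5) = 157.31°
δ = |180° − 157.31°| = 22.69°
22.69° ≤ 2α = 38.58°  →  valid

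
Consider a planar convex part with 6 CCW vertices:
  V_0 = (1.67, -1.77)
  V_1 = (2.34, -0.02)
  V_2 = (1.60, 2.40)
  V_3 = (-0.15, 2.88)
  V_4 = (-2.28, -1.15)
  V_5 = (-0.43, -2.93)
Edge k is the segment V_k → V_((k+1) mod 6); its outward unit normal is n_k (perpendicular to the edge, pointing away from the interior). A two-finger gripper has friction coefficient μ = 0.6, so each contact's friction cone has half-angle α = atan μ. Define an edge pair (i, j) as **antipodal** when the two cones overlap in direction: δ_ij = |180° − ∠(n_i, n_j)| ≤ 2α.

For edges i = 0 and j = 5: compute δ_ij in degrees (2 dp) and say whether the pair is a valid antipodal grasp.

α = atan 0.6 = 30.96°;  2α = 61.93°
edge 0: e_0 = (+0.67, +1.75);  n_0 = (+0.9339, -0.3575)
edge 5: e_5 = (+2.10, +1.16);  n_5 = (+0.4835, -0.8753)
∠(n_0, n_5) = 40.13°
δ = |180° − 40.13°| = 139.87°
139.87° > 2α = 61.93°  →  invalid

δ = 139.87°, invalid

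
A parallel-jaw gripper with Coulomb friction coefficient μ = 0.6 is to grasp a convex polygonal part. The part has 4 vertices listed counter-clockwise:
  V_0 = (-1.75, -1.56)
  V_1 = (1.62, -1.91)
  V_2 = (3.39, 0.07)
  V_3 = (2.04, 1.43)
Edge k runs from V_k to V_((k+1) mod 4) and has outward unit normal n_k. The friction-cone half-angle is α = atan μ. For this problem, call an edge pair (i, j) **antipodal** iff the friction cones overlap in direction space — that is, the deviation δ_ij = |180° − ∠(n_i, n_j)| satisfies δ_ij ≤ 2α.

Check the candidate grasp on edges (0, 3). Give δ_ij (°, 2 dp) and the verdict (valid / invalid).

α = atan 0.6 = 30.96°;  2α = 61.93°
edge 0: e_0 = (+3.37, -0.35);  n_0 = (-0.1033, -0.9947)
edge 3: e_3 = (-3.79, -2.99);  n_3 = (-0.6194, +0.7851)
∠(n_0, n_3) = 135.80°
δ = |180° − 135.80°| = 44.20°
44.20° ≤ 2α = 61.93°  →  valid

δ = 44.20°, valid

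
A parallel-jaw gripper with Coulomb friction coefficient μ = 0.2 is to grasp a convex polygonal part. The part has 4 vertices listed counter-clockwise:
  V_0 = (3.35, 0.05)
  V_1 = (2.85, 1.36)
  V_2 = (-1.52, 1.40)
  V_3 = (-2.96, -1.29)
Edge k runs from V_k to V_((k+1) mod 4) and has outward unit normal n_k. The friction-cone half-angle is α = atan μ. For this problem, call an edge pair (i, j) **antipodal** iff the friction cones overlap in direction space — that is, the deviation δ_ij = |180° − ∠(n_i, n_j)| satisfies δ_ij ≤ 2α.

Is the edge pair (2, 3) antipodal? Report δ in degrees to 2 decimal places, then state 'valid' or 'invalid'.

α = atan 0.2 = 11.31°;  2α = 22.62°
edge 2: e_2 = (-1.44, -2.69);  n_2 = (-0.8816, +0.4719)
edge 3: e_3 = (+6.31, +1.34);  n_3 = (+0.2077, -0.9782)
∠(n_2, n_3) = 130.15°
δ = |180° − 130.15°| = 49.85°
49.85° > 2α = 22.62°  →  invalid

δ = 49.85°, invalid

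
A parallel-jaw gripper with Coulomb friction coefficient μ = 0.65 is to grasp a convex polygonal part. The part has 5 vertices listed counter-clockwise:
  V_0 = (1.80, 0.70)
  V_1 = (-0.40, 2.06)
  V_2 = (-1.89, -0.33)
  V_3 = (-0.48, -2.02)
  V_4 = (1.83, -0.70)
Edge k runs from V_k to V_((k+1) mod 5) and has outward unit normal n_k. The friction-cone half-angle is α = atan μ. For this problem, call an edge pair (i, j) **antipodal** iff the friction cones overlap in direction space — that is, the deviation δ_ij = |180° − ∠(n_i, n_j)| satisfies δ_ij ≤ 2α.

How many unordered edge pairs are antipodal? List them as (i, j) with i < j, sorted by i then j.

count = 5; pairs: (0,2), (0,3), (1,3), (1,4), (2,4)

α = atan 0.65 = 33.02°;  2α = 66.05°
n_0 = (+0.5258, +0.8506)
n_1 = (-0.8486, +0.5290)
n_2 = (-0.7678, -0.6406)
n_3 = (+0.4961, -0.8682)
n_4 = (+0.9998, +0.0214)
  (0,1): δ = 90.22°  ·
  (0,2): δ = 18.44°  ✓
  (0,3): δ = 61.47°  ✓
  (0,4): δ = 122.95°  ·
  (1,2): δ = 108.22°  ·
  (1,3): δ = 28.31°  ✓
  (1,4): δ = 33.17°  ✓
  (2,3): δ = 100.09°  ·
  (2,4): δ = 38.61°  ✓
  (3,4): δ = 118.52°  ·
antipodal pairs: 5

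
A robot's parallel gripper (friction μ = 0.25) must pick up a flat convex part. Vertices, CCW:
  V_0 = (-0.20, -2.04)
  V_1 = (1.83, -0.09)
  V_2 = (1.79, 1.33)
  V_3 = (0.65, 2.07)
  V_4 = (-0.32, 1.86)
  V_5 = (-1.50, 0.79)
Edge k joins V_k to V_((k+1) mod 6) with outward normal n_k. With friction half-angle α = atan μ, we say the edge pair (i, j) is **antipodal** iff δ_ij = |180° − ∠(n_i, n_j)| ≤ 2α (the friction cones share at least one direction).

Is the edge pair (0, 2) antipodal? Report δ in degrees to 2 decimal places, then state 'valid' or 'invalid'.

α = atan 0.25 = 14.04°;  2α = 28.07°
edge 0: e_0 = (+2.03, +1.95);  n_0 = (+0.6928, -0.7212)
edge 2: e_2 = (-1.14, +0.74);  n_2 = (+0.5445, +0.8388)
∠(n_0, n_2) = 103.16°
δ = |180° − 103.16°| = 76.84°
76.84° > 2α = 28.07°  →  invalid

δ = 76.84°, invalid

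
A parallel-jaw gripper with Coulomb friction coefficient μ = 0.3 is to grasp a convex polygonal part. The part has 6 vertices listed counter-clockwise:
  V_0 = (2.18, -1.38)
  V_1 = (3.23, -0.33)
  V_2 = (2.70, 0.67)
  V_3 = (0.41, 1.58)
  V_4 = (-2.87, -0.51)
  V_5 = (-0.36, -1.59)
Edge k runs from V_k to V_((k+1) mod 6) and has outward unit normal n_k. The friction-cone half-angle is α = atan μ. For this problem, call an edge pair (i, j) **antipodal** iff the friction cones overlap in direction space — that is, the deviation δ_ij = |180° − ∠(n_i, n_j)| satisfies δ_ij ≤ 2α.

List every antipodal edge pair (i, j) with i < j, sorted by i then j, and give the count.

α = atan 0.3 = 16.70°;  2α = 33.40°
n_0 = (+0.7071, -0.7071)
n_1 = (+0.8836, +0.4683)
n_2 = (+0.3693, +0.9293)
n_3 = (-0.5374, +0.8433)
n_4 = (-0.3952, -0.9186)
n_5 = (+0.0824, -0.9966)
  (0,1): δ = 107.08°  ·
  (0,2): δ = 66.67°  ·
  (0,3): δ = 12.49°  ✓
  (0,4): δ = 111.72°  ·
  (0,5): δ = 139.73°  ·
  (1,2): δ = 139.60°  ·
  (1,3): δ = 85.42°  ·
  (1,4): δ = 38.80°  ·
  (1,5): δ = 66.80°  ·
  (2,3): δ = 125.82°  ·
  (2,4): δ = 1.61°  ✓
  (2,5): δ = 26.40°  ✓
  (3,4): δ = 55.79°  ·
  (3,5): δ = 27.78°  ✓
  (4,5): δ = 151.99°  ·
antipodal pairs: 4

count = 4; pairs: (0,3), (2,4), (2,5), (3,5)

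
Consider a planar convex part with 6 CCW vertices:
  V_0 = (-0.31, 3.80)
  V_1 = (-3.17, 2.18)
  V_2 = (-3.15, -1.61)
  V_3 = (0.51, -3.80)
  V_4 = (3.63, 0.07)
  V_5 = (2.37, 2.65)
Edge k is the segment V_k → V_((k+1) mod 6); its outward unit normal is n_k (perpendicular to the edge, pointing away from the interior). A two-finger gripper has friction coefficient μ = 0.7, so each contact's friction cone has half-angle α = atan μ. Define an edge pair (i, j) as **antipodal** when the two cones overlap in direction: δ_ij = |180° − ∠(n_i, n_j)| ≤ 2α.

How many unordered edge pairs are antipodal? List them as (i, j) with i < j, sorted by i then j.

count = 7; pairs: (0,2), (0,3), (1,3), (1,4), (1,5), (2,4), (2,5)

α = atan 0.7 = 34.99°;  2α = 69.98°
n_0 = (-0.4929, +0.8701)
n_1 = (-1.0000, -0.0053)
n_2 = (-0.5135, -0.8581)
n_3 = (+0.7785, -0.6276)
n_4 = (+0.8986, +0.4388)
n_5 = (+0.3943, +0.9190)
  (0,1): δ = 119.23°  ·
  (0,2): δ = 60.42°  ✓
  (0,3): δ = 21.60°  ✓
  (0,4): δ = 86.50°  ·
  (0,5): δ = 127.25°  ·
  (1,2): δ = 121.20°  ·
  (1,3): δ = 39.18°  ✓
  (1,4): δ = 25.73°  ✓
  (1,5): δ = 66.47°  ✓
  (2,3): δ = 97.98°  ·
  (2,4): δ = 33.08°  ✓
  (2,5): δ = 7.67°  ✓
  (3,4): δ = 115.09°  ·
  (3,5): δ = 74.35°  ·
  (4,5): δ = 139.25°  ·
antipodal pairs: 7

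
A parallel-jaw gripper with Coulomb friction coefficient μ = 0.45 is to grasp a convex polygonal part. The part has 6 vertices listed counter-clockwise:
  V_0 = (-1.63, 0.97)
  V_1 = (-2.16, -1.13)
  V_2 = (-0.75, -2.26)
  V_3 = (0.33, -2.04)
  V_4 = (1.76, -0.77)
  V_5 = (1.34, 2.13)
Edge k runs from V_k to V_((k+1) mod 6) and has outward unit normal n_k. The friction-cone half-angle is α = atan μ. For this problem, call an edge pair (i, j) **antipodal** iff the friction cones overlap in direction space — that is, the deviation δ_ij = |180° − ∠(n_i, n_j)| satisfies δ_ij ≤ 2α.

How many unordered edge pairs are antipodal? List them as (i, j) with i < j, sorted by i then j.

α = atan 0.45 = 24.23°;  2α = 48.46°
n_0 = (-0.9696, +0.2447)
n_1 = (-0.6254, -0.7803)
n_2 = (+0.1996, -0.9799)
n_3 = (+0.6640, -0.7477)
n_4 = (+0.9897, +0.1433)
n_5 = (-0.3638, +0.9315)
  (0,1): δ = 114.54°  ·
  (0,2): δ = 64.32°  ·
  (0,3): δ = 34.23°  ✓
  (0,4): δ = 22.41°  ✓
  (0,5): δ = 125.50°  ·
  (1,2): δ = 129.78°  ·
  (1,3): δ = 99.68°  ·
  (1,4): δ = 43.05°  ✓
  (1,5): δ = 60.04°  ·
  (2,3): δ = 149.91°  ·
  (2,4): δ = 93.27°  ·
  (2,5): δ = 9.82°  ✓
  (3,4): δ = 123.37°  ·
  (3,5): δ = 20.27°  ✓
  (4,5): δ = 76.91°  ·
antipodal pairs: 5

count = 5; pairs: (0,3), (0,4), (1,4), (2,5), (3,5)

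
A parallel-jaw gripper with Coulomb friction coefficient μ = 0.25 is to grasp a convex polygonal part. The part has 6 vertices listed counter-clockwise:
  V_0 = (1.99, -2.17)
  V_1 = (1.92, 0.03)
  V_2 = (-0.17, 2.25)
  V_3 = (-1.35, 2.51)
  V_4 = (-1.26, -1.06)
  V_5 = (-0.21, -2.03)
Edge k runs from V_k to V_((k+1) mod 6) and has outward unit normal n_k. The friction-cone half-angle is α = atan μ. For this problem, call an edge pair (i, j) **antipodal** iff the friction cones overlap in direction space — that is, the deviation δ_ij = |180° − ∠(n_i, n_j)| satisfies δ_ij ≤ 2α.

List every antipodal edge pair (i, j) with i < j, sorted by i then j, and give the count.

α = atan 0.25 = 14.04°;  2α = 28.07°
n_0 = (+0.9995, +0.0318)
n_1 = (+0.7281, +0.6855)
n_2 = (+0.2152, +0.9766)
n_3 = (-0.9997, -0.0252)
n_4 = (-0.6786, -0.7345)
n_5 = (-0.0635, -0.9980)
  (0,1): δ = 138.55°  ·
  (0,2): δ = 104.25°  ·
  (0,3): δ = 0.38°  ✓
  (0,4): δ = 45.45°  ·
  (0,5): δ = 84.54°  ·
  (1,2): δ = 145.70°  ·
  (1,3): δ = 41.83°  ·
  (1,4): δ = 4.00°  ✓
  (1,5): δ = 43.09°  ·
  (2,3): δ = 76.13°  ·
  (2,4): δ = 30.31°  ·
  (2,5): δ = 8.78°  ✓
  (3,4): δ = 134.18°  ·
  (3,5): δ = 95.09°  ·
  (4,5): δ = 140.91°  ·
antipodal pairs: 3

count = 3; pairs: (0,3), (1,4), (2,5)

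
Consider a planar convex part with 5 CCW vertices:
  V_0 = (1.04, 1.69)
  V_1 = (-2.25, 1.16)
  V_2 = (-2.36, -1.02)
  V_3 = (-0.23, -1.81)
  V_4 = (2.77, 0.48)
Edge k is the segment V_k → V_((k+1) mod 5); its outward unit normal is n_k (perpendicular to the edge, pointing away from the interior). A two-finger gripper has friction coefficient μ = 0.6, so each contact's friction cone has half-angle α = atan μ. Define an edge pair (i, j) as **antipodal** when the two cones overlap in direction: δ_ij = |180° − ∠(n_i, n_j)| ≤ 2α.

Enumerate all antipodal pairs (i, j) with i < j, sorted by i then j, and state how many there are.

count = 5; pairs: (0,2), (0,3), (1,3), (1,4), (2,4)

α = atan 0.6 = 30.96°;  2α = 61.93°
n_0 = (-0.1590, +0.9873)
n_1 = (-0.9987, +0.0504)
n_2 = (-0.3477, -0.9376)
n_3 = (+0.6068, -0.7949)
n_4 = (+0.5731, +0.8195)
  (0,1): δ = 102.04°  ·
  (0,2): δ = 29.50°  ✓
  (0,3): δ = 28.20°  ✓
  (0,4): δ = 135.88°  ·
  (1,2): δ = 107.46°  ·
  (1,3): δ = 49.76°  ✓
  (1,4): δ = 57.92°  ✓
  (2,3): δ = 122.29°  ·
  (2,4): δ = 14.62°  ✓
  (3,4): δ = 72.33°  ·
antipodal pairs: 5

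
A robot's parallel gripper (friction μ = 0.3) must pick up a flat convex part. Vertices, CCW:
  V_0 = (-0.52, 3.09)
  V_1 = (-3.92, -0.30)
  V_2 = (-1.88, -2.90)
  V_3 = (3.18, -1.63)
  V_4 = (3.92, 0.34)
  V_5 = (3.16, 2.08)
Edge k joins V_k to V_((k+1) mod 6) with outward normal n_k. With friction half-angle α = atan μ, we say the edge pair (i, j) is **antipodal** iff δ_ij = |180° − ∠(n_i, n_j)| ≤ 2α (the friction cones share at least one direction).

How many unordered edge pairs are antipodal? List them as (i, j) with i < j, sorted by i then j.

α = atan 0.3 = 16.70°;  2α = 33.40°
n_0 = (-0.7061, +0.7081)
n_1 = (-0.7867, -0.6173)
n_2 = (+0.2434, -0.9699)
n_3 = (+0.9361, -0.3516)
n_4 = (+0.9164, +0.4003)
n_5 = (+0.2647, +0.9643)
  (0,1): δ = 96.80°  ·
  (0,2): δ = 30.83°  ✓
  (0,3): δ = 24.50°  ✓
  (0,4): δ = 68.68°  ·
  (0,5): δ = 119.74°  ·
  (1,2): δ = 114.03°  ·
  (1,3): δ = 58.71°  ·
  (1,4): δ = 14.52°  ✓
  (1,5): δ = 36.53°  ·
  (2,3): δ = 124.68°  ·
  (2,4): δ = 80.49°  ·
  (2,5): δ = 29.44°  ✓
  (3,4): δ = 135.82°  ·
  (3,5): δ = 84.76°  ·
  (4,5): δ = 128.94°  ·
antipodal pairs: 4

count = 4; pairs: (0,2), (0,3), (1,4), (2,5)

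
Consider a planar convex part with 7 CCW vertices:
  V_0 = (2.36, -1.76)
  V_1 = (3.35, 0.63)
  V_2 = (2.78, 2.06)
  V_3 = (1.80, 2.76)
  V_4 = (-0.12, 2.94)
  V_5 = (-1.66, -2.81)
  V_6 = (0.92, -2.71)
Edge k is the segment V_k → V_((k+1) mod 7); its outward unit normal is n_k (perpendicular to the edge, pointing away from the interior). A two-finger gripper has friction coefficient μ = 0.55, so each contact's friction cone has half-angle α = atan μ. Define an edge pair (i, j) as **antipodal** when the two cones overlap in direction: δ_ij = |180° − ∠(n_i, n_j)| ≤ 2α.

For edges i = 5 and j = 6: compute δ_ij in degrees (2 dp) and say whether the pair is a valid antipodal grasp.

α = atan 0.55 = 28.81°;  2α = 57.62°
edge 5: e_5 = (+2.58, +0.10);  n_5 = (+0.0387, -0.9992)
edge 6: e_6 = (+1.44, +0.95);  n_6 = (+0.5507, -0.8347)
∠(n_5, n_6) = 31.19°
δ = |180° − 31.19°| = 148.81°
148.81° > 2α = 57.62°  →  invalid

δ = 148.81°, invalid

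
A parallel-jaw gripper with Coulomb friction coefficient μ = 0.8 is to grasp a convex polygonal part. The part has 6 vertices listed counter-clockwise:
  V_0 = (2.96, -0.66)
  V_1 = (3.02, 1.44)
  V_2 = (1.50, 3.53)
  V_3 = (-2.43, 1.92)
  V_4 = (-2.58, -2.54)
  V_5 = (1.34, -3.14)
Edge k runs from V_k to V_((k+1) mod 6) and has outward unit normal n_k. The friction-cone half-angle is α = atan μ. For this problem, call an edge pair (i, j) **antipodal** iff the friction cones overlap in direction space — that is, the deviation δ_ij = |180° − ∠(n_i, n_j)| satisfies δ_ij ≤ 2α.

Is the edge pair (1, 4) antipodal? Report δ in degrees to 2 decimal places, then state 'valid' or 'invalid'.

α = atan 0.8 = 38.66°;  2α = 77.32°
edge 1: e_1 = (-1.52, +2.09);  n_1 = (+0.8087, +0.5882)
edge 4: e_4 = (+3.92, -0.60);  n_4 = (-0.1513, -0.9885)
∠(n_1, n_4) = 134.73°
δ = |180° − 134.73°| = 45.27°
45.27° ≤ 2α = 77.32°  →  valid

δ = 45.27°, valid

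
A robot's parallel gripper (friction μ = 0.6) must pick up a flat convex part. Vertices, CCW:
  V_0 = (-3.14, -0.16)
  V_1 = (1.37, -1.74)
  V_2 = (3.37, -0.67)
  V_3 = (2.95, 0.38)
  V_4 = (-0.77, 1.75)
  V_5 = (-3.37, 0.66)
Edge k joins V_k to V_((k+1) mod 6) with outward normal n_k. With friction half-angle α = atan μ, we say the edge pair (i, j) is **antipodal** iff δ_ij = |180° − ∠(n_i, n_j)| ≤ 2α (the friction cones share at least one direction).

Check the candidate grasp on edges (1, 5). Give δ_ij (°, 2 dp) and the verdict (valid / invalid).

δ = 77.52°, invalid

α = atan 0.6 = 30.96°;  2α = 61.93°
edge 1: e_1 = (+2.00, +1.07);  n_1 = (+0.4717, -0.8817)
edge 5: e_5 = (+0.23, -0.82);  n_5 = (-0.9628, -0.2701)
∠(n_1, n_5) = 102.48°
δ = |180° − 102.48°| = 77.52°
77.52° > 2α = 61.93°  →  invalid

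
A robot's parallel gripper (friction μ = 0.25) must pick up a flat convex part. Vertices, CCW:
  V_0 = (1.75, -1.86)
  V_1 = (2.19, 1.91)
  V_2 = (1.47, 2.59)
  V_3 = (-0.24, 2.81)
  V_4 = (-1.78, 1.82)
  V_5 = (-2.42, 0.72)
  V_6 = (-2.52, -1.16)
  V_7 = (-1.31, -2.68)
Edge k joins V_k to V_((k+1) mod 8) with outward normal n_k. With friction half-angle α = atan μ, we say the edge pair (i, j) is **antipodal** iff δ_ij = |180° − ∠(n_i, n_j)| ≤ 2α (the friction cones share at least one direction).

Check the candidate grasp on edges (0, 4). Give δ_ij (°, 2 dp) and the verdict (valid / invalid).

α = atan 0.25 = 14.04°;  2α = 28.07°
edge 0: e_0 = (+0.44, +3.77);  n_0 = (+0.9933, -0.1159)
edge 4: e_4 = (-0.64, -1.10);  n_4 = (-0.8643, +0.5029)
∠(n_0, n_4) = 156.47°
δ = |180° − 156.47°| = 23.53°
23.53° ≤ 2α = 28.07°  →  valid

δ = 23.53°, valid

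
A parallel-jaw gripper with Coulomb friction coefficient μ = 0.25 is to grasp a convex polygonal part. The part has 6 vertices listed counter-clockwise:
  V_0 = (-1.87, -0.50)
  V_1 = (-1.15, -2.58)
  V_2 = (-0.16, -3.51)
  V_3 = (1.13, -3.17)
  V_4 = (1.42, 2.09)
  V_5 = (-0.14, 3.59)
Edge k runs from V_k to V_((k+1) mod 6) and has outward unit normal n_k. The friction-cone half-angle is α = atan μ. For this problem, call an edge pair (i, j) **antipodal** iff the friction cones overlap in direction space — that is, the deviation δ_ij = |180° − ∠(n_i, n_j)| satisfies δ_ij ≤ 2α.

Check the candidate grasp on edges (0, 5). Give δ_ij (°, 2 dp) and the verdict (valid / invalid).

α = atan 0.25 = 14.04°;  2α = 28.07°
edge 0: e_0 = (+0.72, -2.08);  n_0 = (-0.9450, -0.3271)
edge 5: e_5 = (-1.73, -4.09);  n_5 = (-0.9210, +0.3896)
∠(n_0, n_5) = 42.02°
δ = |180° − 42.02°| = 137.98°
137.98° > 2α = 28.07°  →  invalid

δ = 137.98°, invalid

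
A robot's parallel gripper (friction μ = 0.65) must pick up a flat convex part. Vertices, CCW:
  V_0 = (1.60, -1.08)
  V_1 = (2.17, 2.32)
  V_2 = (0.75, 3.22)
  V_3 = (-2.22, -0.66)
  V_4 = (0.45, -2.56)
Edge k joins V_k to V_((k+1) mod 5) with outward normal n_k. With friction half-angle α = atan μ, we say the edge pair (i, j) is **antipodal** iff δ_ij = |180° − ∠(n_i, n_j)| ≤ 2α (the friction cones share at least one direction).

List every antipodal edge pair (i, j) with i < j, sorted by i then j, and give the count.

count = 4; pairs: (0,2), (0,3), (1,3), (2,4)

α = atan 0.65 = 33.02°;  2α = 66.05°
n_0 = (+0.9862, -0.1653)
n_1 = (+0.5353, +0.8446)
n_2 = (-0.7941, +0.6078)
n_3 = (-0.5798, -0.8148)
n_4 = (+0.7896, -0.6136)
  (0,1): δ = 112.85°  ·
  (0,2): δ = 27.92°  ✓
  (0,3): δ = 64.08°  ✓
  (0,4): δ = 151.67°  ·
  (1,2): δ = 95.07°  ·
  (1,3): δ = 3.07°  ✓
  (1,4): δ = 84.52°  ·
  (2,3): δ = 88.00°  ·
  (2,4): δ = 0.42°  ✓
  (3,4): δ = 92.41°  ·
antipodal pairs: 4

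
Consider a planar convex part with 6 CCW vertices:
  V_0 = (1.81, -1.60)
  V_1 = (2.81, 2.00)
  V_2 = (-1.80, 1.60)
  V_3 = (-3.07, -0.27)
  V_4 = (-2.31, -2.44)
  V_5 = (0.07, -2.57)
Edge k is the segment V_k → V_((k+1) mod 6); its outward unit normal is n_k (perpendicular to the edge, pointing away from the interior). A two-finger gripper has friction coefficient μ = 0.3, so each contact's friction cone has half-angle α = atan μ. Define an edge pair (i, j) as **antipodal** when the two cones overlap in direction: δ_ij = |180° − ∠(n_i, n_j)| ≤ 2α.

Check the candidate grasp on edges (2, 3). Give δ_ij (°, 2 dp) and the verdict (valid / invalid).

α = atan 0.3 = 16.70°;  2α = 33.40°
edge 2: e_2 = (-1.27, -1.87);  n_2 = (-0.8273, +0.5618)
edge 3: e_3 = (+0.76, -2.17);  n_3 = (-0.9438, -0.3305)
∠(n_2, n_3) = 53.48°
δ = |180° − 53.48°| = 126.52°
126.52° > 2α = 33.40°  →  invalid

δ = 126.52°, invalid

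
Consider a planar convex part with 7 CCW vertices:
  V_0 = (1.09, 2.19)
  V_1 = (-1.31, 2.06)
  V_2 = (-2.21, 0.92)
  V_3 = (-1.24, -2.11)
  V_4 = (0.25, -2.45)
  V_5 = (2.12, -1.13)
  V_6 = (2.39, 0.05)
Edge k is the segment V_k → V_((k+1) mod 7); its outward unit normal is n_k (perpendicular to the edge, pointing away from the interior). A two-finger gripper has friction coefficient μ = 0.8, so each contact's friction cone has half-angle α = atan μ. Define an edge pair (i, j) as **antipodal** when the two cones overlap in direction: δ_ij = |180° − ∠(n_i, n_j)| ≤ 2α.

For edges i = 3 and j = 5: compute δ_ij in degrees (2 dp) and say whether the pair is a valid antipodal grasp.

δ = 90.03°, invalid

α = atan 0.8 = 38.66°;  2α = 77.32°
edge 3: e_3 = (+1.49, -0.34);  n_3 = (-0.2225, -0.9749)
edge 5: e_5 = (+0.27, +1.18);  n_5 = (+0.9748, -0.2230)
∠(n_3, n_5) = 89.97°
δ = |180° − 89.97°| = 90.03°
90.03° > 2α = 77.32°  →  invalid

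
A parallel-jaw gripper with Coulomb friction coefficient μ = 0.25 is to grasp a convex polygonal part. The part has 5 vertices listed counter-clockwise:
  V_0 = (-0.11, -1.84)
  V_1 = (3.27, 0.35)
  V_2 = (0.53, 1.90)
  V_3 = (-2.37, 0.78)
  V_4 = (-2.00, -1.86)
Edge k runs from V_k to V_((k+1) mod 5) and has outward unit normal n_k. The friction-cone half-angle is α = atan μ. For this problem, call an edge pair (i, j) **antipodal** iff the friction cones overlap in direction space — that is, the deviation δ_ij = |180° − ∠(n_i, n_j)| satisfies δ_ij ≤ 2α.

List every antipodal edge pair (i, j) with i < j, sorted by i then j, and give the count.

count = 2; pairs: (0,2), (2,4)

α = atan 0.25 = 14.04°;  2α = 28.07°
n_0 = (+0.5438, -0.8392)
n_1 = (+0.4924, +0.8704)
n_2 = (-0.3603, +0.9328)
n_3 = (-0.9903, -0.1388)
n_4 = (+0.0106, -0.9999)
  (0,1): δ = 62.44°  ·
  (0,2): δ = 11.82°  ✓
  (0,3): δ = 65.04°  ·
  (0,4): δ = 147.67°  ·
  (1,2): δ = 129.39°  ·
  (1,3): δ = 52.53°  ·
  (1,4): δ = 30.10°  ·
  (2,3): δ = 103.14°  ·
  (2,4): δ = 20.51°  ✓
  (3,4): δ = 97.37°  ·
antipodal pairs: 2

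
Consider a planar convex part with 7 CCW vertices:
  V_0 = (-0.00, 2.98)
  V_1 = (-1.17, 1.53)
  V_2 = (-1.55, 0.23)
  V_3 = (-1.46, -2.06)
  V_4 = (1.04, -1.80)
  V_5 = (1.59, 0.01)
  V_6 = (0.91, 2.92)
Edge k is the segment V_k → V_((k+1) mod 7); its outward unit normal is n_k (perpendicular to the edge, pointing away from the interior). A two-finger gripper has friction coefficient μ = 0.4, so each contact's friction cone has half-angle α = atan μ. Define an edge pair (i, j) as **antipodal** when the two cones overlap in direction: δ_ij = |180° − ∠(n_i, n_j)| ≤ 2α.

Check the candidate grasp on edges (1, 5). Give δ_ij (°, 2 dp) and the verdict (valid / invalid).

δ = 29.45°, valid

α = atan 0.4 = 21.80°;  2α = 43.60°
edge 1: e_1 = (-0.38, -1.30);  n_1 = (-0.9598, +0.2806)
edge 5: e_5 = (-0.68, +2.91);  n_5 = (+0.9738, +0.2275)
∠(n_1, n_5) = 150.55°
δ = |180° − 150.55°| = 29.45°
29.45° ≤ 2α = 43.60°  →  valid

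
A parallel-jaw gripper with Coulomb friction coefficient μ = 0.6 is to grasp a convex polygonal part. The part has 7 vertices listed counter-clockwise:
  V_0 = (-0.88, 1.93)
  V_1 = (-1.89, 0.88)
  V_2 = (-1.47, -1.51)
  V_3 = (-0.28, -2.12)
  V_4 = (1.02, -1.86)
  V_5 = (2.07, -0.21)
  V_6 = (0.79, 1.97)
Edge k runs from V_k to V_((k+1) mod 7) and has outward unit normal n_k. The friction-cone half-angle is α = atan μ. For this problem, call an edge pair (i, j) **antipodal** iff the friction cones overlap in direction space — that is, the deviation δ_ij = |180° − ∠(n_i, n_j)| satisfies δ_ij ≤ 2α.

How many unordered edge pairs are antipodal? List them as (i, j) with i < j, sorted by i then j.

count = 8; pairs: (0,3), (0,4), (1,4), (1,5), (2,5), (2,6), (3,6), (4,6)

α = atan 0.6 = 30.96°;  2α = 61.93°
n_0 = (-0.7207, +0.6932)
n_1 = (-0.9849, -0.1731)
n_2 = (-0.4562, -0.8899)
n_3 = (+0.1961, -0.9806)
n_4 = (+0.8437, -0.5369)
n_5 = (+0.8623, +0.5063)
n_6 = (-0.0239, +0.9997)
  (0,1): δ = 126.15°  ·
  (0,2): δ = 73.25°  ·
  (0,3): δ = 34.80°  ✓
  (0,4): δ = 11.42°  ✓
  (0,5): δ = 74.31°  ·
  (0,6): δ = 135.26°  ·
  (1,2): δ = 127.11°  ·
  (1,3): δ = 88.66°  ·
  (1,4): δ = 42.44°  ✓
  (1,5): δ = 20.45°  ✓
  (1,6): δ = 81.41°  ·
  (2,3): δ = 141.55°  ·
  (2,4): δ = 95.33°  ·
  (2,5): δ = 32.44°  ✓
  (2,6): δ = 28.51°  ✓
  (3,4): δ = 133.78°  ·
  (3,5): δ = 70.89°  ·
  (3,6): δ = 9.94°  ✓
  (4,5): δ = 117.11°  ·
  (4,6): δ = 56.16°  ✓
  (5,6): δ = 119.05°  ·
antipodal pairs: 8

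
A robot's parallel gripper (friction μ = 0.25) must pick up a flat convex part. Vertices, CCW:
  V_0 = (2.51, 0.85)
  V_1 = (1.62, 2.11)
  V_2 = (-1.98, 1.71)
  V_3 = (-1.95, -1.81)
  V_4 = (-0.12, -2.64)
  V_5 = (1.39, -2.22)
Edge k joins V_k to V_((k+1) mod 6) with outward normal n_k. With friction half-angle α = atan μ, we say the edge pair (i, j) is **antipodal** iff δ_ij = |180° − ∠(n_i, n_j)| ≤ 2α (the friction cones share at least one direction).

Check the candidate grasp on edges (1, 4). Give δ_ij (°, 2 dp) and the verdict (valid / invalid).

α = atan 0.25 = 14.04°;  2α = 28.07°
edge 1: e_1 = (-3.60, -0.40);  n_1 = (-0.1104, +0.9939)
edge 4: e_4 = (+1.51, +0.42);  n_4 = (+0.2680, -0.9634)
∠(n_1, n_4) = 170.80°
δ = |180° − 170.80°| = 9.20°
9.20° ≤ 2α = 28.07°  →  valid

δ = 9.20°, valid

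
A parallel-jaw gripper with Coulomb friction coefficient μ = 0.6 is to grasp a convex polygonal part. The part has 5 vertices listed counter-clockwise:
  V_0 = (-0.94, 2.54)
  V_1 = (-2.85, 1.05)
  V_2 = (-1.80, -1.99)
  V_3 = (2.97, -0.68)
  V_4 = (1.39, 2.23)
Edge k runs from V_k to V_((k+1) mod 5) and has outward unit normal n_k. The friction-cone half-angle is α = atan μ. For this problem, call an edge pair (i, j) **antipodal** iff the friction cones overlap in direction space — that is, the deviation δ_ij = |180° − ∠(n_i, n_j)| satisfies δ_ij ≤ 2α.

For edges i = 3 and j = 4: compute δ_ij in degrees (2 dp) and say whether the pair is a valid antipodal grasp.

α = atan 0.6 = 30.96°;  2α = 61.93°
edge 3: e_3 = (-1.58, +2.91);  n_3 = (+0.8788, +0.4772)
edge 4: e_4 = (-2.33, +0.31);  n_4 = (+0.1319, +0.9913)
∠(n_3, n_4) = 53.92°
δ = |180° − 53.92°| = 126.08°
126.08° > 2α = 61.93°  →  invalid

δ = 126.08°, invalid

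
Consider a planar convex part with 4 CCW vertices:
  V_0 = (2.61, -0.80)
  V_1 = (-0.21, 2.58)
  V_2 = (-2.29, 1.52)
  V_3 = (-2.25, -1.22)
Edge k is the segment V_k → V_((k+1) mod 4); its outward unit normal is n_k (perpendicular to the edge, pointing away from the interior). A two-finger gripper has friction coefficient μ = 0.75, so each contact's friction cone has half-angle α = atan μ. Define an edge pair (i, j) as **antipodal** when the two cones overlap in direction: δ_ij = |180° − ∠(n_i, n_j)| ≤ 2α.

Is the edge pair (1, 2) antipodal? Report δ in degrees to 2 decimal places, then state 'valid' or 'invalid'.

δ = 116.17°, invalid

α = atan 0.75 = 36.87°;  2α = 73.74°
edge 1: e_1 = (-2.08, -1.06);  n_1 = (-0.4541, +0.8910)
edge 2: e_2 = (+0.04, -2.74);  n_2 = (-0.9999, -0.0146)
∠(n_1, n_2) = 63.83°
δ = |180° − 63.83°| = 116.17°
116.17° > 2α = 73.74°  →  invalid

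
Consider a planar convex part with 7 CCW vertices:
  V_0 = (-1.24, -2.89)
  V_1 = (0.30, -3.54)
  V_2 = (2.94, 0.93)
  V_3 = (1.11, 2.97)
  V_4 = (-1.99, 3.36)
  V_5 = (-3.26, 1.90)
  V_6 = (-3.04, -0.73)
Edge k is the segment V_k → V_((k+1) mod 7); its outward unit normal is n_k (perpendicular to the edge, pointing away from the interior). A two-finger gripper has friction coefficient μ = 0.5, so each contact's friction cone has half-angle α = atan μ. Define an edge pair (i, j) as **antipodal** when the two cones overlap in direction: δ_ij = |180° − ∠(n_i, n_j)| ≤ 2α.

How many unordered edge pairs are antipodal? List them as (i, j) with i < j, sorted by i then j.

α = atan 0.5 = 26.57°;  2α = 53.13°
n_0 = (-0.3889, -0.9213)
n_1 = (+0.8610, -0.5085)
n_2 = (+0.7444, +0.6678)
n_3 = (+0.1248, +0.9922)
n_4 = (-0.7545, +0.6563)
n_5 = (-0.9965, -0.0834)
n_6 = (-0.7682, -0.6402)
  (0,1): δ = 97.68°  ·
  (0,2): δ = 25.22°  ✓
  (0,3): δ = 15.71°  ✓
  (0,4): δ = 71.86°  ·
  (0,5): δ = 117.67°  ·
  (0,6): δ = 152.69°  ·
  (1,2): δ = 107.54°  ·
  (1,3): δ = 66.60°  ·
  (1,4): δ = 10.45°  ✓
  (1,5): δ = 35.35°  ✓
  (1,6): δ = 70.37°  ·
  (2,3): δ = 139.06°  ·
  (2,4): δ = 82.91°  ·
  (2,5): δ = 37.11°  ✓
  (2,6): δ = 2.09°  ✓
  (3,4): δ = 123.85°  ·
  (3,5): δ = 78.05°  ·
  (3,6): δ = 43.02°  ✓
  (4,5): δ = 134.20°  ·
  (4,6): δ = 99.18°  ·
  (5,6): δ = 144.98°  ·
antipodal pairs: 7

count = 7; pairs: (0,2), (0,3), (1,4), (1,5), (2,5), (2,6), (3,6)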